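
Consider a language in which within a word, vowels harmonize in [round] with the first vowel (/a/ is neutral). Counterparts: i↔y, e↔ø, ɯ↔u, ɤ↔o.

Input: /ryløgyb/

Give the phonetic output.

[ryløgyb]

no segment meets the rule's conditions; no change.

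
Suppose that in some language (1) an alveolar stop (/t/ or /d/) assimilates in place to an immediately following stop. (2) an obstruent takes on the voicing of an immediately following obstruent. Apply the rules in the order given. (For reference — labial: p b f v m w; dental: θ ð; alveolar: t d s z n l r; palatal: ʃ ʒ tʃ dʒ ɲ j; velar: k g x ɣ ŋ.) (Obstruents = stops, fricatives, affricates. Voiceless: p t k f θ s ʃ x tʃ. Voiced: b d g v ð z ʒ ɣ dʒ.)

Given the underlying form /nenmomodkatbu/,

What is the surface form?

Rule 1: /d/ before /k/ (velar) → [g]
Rule 1: /t/ before /b/ (labial) → [p]
After rule 1: nenmomogkapbu
Rule 2: /g/ before /k/ (voiceless) → [k]
Rule 2: /p/ before /b/ (voiced) → [b]

[nenmomokkabbu]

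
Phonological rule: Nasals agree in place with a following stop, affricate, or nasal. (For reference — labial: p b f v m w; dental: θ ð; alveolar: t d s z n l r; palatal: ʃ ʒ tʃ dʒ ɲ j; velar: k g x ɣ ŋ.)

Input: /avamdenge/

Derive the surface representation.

[avandeŋge]

/m/ before /d/ (alveolar) → [n]
/n/ before /g/ (velar) → [ŋ]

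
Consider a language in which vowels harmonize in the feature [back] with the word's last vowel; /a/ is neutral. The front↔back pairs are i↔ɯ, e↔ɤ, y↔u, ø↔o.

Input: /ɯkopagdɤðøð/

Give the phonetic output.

[ikøpagdeðøð]

/ɯ/ harmonizes with /ø/ ([-back]) → [i]
/o/ harmonizes with /ø/ ([-back]) → [ø]
/ɤ/ harmonizes with /ø/ ([-back]) → [e]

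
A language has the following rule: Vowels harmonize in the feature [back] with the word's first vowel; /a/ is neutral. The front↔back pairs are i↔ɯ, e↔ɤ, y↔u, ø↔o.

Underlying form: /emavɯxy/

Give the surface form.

[emavixy]

/ɯ/ harmonizes with /e/ ([-back]) → [i]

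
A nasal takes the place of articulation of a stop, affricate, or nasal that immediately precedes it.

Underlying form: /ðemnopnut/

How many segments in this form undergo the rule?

/n/ after /m/ (labial) → [m]
/n/ after /p/ (labial) → [m]
2 segments change.

2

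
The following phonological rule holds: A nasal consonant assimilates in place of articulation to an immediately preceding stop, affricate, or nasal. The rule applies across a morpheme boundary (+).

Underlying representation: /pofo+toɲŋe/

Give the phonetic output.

/ŋ/ after /ɲ/ (palatal) → [ɲ]

[pofo+toɲɲe]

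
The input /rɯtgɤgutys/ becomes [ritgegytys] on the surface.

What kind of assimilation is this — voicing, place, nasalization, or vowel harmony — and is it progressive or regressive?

vowel harmony, regressive

/ɯ/→[i] /ɤ/→[e] /u/→[y].
Vowels agree with the last vowel, so the harmony is regressive.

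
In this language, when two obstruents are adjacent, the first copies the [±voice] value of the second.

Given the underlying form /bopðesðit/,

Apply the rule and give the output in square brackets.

[bobðezðit]

/p/ before /ð/ (voiced) → [b]
/s/ before /ð/ (voiced) → [z]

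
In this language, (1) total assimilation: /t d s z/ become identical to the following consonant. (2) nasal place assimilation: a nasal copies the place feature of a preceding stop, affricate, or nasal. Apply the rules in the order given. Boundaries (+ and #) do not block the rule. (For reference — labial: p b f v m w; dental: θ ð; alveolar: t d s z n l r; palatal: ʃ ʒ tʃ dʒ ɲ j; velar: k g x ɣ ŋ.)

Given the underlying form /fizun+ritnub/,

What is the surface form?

Rule 1: /t/ before /n/ → [n] (total assimilation)
After rule 1: fizun+rinnub
Rule 2: no segment meets the rule's conditions; no change.

[fizun+rinnub]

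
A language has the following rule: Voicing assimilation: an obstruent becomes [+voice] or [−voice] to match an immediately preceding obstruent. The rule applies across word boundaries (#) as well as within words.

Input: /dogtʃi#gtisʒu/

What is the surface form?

[dogdʒi#gdisʃu]

/tʃ/ after /g/ (voiced) → [dʒ]
/t/ after /g/ (voiced) → [d]
/ʒ/ after /s/ (voiceless) → [ʃ]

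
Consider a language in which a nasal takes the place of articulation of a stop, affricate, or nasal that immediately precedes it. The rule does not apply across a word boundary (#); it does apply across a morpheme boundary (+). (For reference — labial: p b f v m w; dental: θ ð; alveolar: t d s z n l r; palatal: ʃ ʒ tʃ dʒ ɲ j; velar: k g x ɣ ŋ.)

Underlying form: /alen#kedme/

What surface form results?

/m/ after /d/ (alveolar) → [n]

[alen#kedne]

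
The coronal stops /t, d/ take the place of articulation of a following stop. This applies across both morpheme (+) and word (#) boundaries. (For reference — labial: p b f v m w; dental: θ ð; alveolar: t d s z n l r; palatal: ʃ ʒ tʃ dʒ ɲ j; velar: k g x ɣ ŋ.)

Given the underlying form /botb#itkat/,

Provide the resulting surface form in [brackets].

[bopb#ikkat]

/t/ before /b/ (labial) → [p]
/t/ before /k/ (velar) → [k]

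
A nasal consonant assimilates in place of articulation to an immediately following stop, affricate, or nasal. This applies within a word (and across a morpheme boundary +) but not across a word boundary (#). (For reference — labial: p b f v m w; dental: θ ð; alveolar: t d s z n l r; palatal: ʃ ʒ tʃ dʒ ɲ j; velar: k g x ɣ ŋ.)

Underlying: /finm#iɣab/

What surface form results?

[fimm#iɣab]

/n/ before /m/ (labial) → [m]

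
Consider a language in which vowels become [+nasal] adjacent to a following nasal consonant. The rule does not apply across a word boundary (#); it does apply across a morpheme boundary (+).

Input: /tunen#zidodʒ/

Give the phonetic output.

[tũnẽn#zidodʒ]

/u/ before nasal /n/ → [ũ]
/e/ before nasal /n/ → [ẽ]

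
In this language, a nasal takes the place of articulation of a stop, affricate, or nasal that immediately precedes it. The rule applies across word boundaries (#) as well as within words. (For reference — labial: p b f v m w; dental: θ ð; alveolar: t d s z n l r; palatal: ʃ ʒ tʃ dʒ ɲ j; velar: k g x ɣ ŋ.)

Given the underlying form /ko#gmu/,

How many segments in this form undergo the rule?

/m/ after /g/ (velar) → [ŋ]
1 segment changes.

1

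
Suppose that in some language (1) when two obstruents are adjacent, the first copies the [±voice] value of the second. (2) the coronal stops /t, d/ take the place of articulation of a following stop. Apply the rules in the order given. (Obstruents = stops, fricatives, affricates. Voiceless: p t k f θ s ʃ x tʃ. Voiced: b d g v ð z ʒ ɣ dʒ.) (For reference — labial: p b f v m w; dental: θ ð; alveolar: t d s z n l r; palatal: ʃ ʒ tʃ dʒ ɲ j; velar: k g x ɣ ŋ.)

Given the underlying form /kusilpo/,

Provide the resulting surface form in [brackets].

Rule 1: no segment meets the rule's conditions; no change.
After rule 1: kusilpo
Rule 2: no segment meets the rule's conditions; no change.

[kusilpo]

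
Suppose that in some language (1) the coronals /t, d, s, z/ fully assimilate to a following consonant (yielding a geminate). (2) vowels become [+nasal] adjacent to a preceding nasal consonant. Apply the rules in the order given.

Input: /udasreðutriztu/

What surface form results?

Rule 1: /s/ before /r/ → [r] (total assimilation)
Rule 1: /t/ before /r/ → [r] (total assimilation)
Rule 1: /z/ before /t/ → [t] (total assimilation)
After rule 1: udarreðurrittu
Rule 2: no segment meets the rule's conditions; no change.

[udarreðurrittu]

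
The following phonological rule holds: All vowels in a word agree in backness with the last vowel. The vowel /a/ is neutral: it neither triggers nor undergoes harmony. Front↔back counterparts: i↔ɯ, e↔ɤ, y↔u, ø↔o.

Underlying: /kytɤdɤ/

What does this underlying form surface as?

[kutɤdɤ]

/y/ harmonizes with /ɤ/ ([+back]) → [u]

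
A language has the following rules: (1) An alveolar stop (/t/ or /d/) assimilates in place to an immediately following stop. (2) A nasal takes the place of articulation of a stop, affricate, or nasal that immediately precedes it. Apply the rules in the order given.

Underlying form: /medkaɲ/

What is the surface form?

Rule 1: /d/ before /k/ (velar) → [g]
After rule 1: megkaɲ
Rule 2: no segment meets the rule's conditions; no change.

[megkaɲ]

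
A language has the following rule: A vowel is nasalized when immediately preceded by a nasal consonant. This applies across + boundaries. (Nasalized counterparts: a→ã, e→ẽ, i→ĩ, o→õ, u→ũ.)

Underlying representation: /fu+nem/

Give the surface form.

[fu+nẽm]

/e/ after nasal /n/ → [ẽ]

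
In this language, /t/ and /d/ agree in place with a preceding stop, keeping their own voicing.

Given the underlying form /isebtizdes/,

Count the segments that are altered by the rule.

/t/ after /b/ (labial) → [p]
1 segment changes.

1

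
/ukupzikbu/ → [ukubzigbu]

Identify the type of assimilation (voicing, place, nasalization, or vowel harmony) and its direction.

/p/→[b] /k/→[g].
Each target copies a feature from the following segment, so the direction is regressive.

voicing assimilation, regressive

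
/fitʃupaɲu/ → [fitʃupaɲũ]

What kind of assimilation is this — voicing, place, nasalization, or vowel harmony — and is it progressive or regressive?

/u/→[ũ].
Each target copies a feature from the preceding segment, so the direction is progressive.

nasalization, progressive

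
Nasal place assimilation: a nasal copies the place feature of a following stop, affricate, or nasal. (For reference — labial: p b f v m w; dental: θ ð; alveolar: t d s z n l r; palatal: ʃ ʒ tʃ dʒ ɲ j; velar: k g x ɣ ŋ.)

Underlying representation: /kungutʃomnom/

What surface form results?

[kuŋgutʃonnom]

/n/ before /g/ (velar) → [ŋ]
/m/ before /n/ (alveolar) → [n]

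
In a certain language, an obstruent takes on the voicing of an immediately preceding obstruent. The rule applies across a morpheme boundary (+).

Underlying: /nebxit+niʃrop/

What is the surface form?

[nebɣit+niʃrop]

/x/ after /b/ (voiced) → [ɣ]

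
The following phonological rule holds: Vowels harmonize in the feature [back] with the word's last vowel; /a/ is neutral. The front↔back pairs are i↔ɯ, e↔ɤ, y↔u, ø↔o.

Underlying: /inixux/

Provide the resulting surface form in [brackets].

/i/ harmonizes with /u/ ([+back]) → [ɯ]
/i/ harmonizes with /u/ ([+back]) → [ɯ]

[ɯnɯxux]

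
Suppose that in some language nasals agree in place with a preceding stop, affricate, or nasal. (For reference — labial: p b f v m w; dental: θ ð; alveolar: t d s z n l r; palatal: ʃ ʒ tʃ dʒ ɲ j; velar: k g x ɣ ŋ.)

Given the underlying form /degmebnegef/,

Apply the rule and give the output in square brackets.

/m/ after /g/ (velar) → [ŋ]
/n/ after /b/ (labial) → [m]

[degŋebmegef]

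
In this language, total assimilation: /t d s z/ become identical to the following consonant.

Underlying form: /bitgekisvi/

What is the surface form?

/t/ before /g/ → [g] (total assimilation)
/s/ before /v/ → [v] (total assimilation)

[biggekivvi]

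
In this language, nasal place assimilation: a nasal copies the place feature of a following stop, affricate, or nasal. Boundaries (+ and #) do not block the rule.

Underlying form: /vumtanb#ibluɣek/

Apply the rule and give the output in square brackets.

/m/ before /t/ (alveolar) → [n]
/n/ before /b/ (labial) → [m]

[vuntamb#ibluɣek]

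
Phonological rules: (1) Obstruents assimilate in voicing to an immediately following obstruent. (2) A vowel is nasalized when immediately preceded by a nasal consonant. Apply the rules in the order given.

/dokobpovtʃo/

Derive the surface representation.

Rule 1: /b/ before /p/ (voiceless) → [p]
Rule 1: /v/ before /tʃ/ (voiceless) → [f]
After rule 1: dokoppoftʃo
Rule 2: no segment meets the rule's conditions; no change.

[dokoppoftʃo]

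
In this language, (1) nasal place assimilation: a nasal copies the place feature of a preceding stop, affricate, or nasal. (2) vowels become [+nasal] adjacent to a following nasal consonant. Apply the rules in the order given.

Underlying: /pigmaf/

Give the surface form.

Rule 1: /m/ after /g/ (velar) → [ŋ]
After rule 1: pigŋaf
Rule 2: no segment meets the rule's conditions; no change.

[pigŋaf]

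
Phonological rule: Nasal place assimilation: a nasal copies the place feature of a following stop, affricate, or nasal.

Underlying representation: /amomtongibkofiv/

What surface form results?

[amontoŋgibkofiv]

/m/ before /t/ (alveolar) → [n]
/n/ before /g/ (velar) → [ŋ]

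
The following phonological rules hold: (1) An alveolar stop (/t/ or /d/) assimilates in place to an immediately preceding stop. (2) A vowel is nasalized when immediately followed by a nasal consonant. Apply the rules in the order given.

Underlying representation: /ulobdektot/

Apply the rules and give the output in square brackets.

[ulobbekkot]

Rule 1: /d/ after /b/ (labial) → [b]
Rule 1: /t/ after /k/ (velar) → [k]
After rule 1: ulobbekkot
Rule 2: no segment meets the rule's conditions; no change.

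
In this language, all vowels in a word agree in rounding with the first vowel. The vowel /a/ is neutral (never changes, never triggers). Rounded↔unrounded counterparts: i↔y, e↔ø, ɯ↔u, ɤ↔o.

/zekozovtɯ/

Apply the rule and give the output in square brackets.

/o/ harmonizes with /e/ ([-round]) → [ɤ]
/o/ harmonizes with /e/ ([-round]) → [ɤ]

[zekɤzɤvtɯ]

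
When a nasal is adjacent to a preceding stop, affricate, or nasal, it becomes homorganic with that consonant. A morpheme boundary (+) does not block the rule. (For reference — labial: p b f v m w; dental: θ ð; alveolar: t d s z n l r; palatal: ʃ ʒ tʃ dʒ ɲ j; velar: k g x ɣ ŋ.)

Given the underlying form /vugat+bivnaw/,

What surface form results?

[vugat+bivnaw]

no segment meets the rule's conditions; no change.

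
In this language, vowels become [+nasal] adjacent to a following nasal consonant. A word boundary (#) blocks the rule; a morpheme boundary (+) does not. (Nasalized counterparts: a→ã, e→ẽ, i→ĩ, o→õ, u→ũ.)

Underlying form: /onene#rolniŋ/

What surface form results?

[õnẽne#rolnĩŋ]

/o/ before nasal /n/ → [õ]
/e/ before nasal /n/ → [ẽ]
/i/ before nasal /ŋ/ → [ĩ]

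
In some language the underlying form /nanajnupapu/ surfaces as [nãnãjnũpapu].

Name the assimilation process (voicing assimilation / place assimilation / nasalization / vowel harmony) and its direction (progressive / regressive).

/a/→[ã] /a/→[ã] /u/→[ũ].
Each target copies a feature from the preceding segment, so the direction is progressive.

nasalization, progressive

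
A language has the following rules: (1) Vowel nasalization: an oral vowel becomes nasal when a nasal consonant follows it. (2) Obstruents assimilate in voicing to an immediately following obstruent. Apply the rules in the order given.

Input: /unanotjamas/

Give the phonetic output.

Rule 1: /u/ before nasal /n/ → [ũ]
Rule 1: /a/ before nasal /n/ → [ã]
Rule 1: /a/ before nasal /m/ → [ã]
After rule 1: ũnãnotjãmas
Rule 2: no segment meets the rule's conditions; no change.

[ũnãnotjãmas]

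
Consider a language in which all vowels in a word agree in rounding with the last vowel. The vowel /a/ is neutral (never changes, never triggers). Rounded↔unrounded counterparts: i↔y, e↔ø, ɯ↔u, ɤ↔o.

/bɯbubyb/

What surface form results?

/ɯ/ harmonizes with /y/ ([+round]) → [u]

[bububyb]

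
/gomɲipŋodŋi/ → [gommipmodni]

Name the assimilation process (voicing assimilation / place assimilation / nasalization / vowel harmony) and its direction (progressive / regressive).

/ɲ/→[m] /ŋ/→[m] /ŋ/→[n].
Each target copies a feature from the preceding segment, so the direction is progressive.

place assimilation, progressive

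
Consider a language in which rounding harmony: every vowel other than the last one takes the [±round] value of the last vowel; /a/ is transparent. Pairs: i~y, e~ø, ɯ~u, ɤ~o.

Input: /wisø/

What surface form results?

/i/ harmonizes with /ø/ ([+round]) → [y]

[wysø]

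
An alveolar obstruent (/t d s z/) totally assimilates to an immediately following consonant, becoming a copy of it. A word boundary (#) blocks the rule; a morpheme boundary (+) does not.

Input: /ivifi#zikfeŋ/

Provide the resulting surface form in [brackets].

no segment meets the rule's conditions; no change.

[ivifi#zikfeŋ]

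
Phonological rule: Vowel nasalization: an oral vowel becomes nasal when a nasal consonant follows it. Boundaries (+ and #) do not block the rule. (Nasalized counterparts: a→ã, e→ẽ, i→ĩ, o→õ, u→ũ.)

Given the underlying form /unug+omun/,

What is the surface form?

[ũnug+õmũn]

/u/ before nasal /n/ → [ũ]
/o/ before nasal /m/ → [õ]
/u/ before nasal /n/ → [ũ]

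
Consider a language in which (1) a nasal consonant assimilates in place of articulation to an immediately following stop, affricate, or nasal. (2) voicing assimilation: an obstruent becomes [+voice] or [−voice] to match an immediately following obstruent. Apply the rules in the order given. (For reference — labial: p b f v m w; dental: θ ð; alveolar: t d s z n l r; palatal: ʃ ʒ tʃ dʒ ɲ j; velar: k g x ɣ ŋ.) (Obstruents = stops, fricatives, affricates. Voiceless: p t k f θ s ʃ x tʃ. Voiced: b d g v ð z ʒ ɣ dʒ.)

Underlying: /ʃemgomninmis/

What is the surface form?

[ʃeŋgonnimmis]

Rule 1: /m/ before /g/ (velar) → [ŋ]
Rule 1: /m/ before /n/ (alveolar) → [n]
Rule 1: /n/ before /m/ (labial) → [m]
After rule 1: ʃeŋgonnimmis
Rule 2: no segment meets the rule's conditions; no change.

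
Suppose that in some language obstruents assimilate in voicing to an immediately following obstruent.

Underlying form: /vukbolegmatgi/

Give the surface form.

[vugbolegmadgi]

/k/ before /b/ (voiced) → [g]
/t/ before /g/ (voiced) → [d]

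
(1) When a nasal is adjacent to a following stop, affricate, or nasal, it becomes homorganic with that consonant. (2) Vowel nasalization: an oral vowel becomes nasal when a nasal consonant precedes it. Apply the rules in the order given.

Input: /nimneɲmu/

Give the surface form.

Rule 1: /m/ before /n/ (alveolar) → [n]
Rule 1: /ɲ/ before /m/ (labial) → [m]
After rule 1: ninnemmu
Rule 2: /i/ after nasal /n/ → [ĩ]
Rule 2: /e/ after nasal /n/ → [ẽ]
Rule 2: /u/ after nasal /m/ → [ũ]

[nĩnnẽmmũ]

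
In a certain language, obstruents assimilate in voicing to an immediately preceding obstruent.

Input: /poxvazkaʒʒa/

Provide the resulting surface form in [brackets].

/v/ after /x/ (voiceless) → [f]
/k/ after /z/ (voiced) → [g]

[poxfazgaʒʒa]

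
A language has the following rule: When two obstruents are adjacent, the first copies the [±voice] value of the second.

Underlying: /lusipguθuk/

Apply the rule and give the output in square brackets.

[lusibguθuk]

/p/ before /g/ (voiced) → [b]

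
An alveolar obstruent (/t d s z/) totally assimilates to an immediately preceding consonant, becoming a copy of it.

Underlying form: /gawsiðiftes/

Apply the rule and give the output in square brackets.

/s/ after /w/ → [w] (total assimilation)
/t/ after /f/ → [f] (total assimilation)

[gawwiðiffes]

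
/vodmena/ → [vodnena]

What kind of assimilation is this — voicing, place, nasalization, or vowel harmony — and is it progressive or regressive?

place assimilation, progressive

/m/→[n].
Each target copies a feature from the preceding segment, so the direction is progressive.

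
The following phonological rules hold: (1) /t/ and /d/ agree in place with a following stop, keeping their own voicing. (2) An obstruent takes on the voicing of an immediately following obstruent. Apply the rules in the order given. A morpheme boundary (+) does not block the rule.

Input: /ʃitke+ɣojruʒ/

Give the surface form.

Rule 1: /t/ before /k/ (velar) → [k]
After rule 1: ʃikke+ɣojruʒ
Rule 2: no segment meets the rule's conditions; no change.

[ʃikke+ɣojruʒ]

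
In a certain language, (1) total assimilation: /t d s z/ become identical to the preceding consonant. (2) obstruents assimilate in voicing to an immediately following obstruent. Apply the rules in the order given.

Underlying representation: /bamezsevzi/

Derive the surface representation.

Rule 1: /s/ after /z/ → [z] (total assimilation)
Rule 1: /z/ after /v/ → [v] (total assimilation)
After rule 1: bamezzevvi
Rule 2: no segment meets the rule's conditions; no change.

[bamezzevvi]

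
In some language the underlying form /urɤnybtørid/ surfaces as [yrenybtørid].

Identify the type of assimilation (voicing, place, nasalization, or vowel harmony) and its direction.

/u/→[y] /ɤ/→[e].
Vowels agree with the last vowel, so the harmony is regressive.

vowel harmony, regressive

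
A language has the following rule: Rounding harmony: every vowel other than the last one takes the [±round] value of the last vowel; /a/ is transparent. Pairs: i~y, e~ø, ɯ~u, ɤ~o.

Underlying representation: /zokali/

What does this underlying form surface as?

/o/ harmonizes with /i/ ([-round]) → [ɤ]

[zɤkali]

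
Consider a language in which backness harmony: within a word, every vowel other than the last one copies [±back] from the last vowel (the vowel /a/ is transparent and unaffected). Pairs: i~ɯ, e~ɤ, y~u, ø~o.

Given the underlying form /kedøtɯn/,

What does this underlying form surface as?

/e/ harmonizes with /ɯ/ ([+back]) → [ɤ]
/ø/ harmonizes with /ɯ/ ([+back]) → [o]

[kɤdotɯn]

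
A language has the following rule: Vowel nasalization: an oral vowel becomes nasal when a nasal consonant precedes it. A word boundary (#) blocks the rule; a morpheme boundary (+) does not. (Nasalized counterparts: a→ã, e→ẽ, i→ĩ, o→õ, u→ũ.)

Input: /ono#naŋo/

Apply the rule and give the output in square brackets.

[onõ#nãŋõ]

/o/ after nasal /n/ → [õ]
/a/ after nasal /n/ → [ã]
/o/ after nasal /ŋ/ → [õ]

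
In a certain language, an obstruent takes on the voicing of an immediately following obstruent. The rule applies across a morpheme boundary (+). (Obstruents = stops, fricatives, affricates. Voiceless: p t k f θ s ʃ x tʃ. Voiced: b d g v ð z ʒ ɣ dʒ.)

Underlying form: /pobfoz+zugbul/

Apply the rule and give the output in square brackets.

/b/ before /f/ (voiceless) → [p]

[popfoz+zugbul]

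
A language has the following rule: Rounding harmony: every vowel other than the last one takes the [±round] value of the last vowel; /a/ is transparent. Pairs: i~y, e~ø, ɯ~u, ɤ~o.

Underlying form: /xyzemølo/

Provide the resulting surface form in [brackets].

/e/ harmonizes with /o/ ([+round]) → [ø]

[xyzømølo]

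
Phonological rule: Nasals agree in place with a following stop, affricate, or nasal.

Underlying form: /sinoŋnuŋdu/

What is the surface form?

/ŋ/ before /n/ (alveolar) → [n]
/ŋ/ before /d/ (alveolar) → [n]

[sinonnundu]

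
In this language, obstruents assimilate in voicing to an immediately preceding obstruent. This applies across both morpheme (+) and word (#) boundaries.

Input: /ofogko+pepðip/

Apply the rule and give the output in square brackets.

[ofoggo+pepθip]

/k/ after /g/ (voiced) → [g]
/ð/ after /p/ (voiceless) → [θ]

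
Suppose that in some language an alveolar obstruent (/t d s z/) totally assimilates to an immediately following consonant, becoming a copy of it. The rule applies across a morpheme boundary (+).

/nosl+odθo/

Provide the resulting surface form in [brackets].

/s/ before /l/ → [l] (total assimilation)
/d/ before /θ/ → [θ] (total assimilation)

[noll+oθθo]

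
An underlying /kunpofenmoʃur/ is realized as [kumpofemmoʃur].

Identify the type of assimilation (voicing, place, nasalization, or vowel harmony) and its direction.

/n/→[m] /n/→[m].
Each target copies a feature from the following segment, so the direction is regressive.

place assimilation, regressive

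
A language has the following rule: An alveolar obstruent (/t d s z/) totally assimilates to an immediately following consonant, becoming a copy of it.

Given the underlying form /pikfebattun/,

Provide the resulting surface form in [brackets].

[pikfebattun]

no segment meets the rule's conditions; no change.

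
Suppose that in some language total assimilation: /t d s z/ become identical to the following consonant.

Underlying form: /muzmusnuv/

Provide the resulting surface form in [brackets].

/z/ before /m/ → [m] (total assimilation)
/s/ before /n/ → [n] (total assimilation)

[mummunnuv]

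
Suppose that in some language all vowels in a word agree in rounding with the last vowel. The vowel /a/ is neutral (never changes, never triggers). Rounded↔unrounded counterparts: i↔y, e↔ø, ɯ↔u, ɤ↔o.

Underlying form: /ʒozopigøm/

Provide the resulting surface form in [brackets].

[ʒozopygøm]

/i/ harmonizes with /ø/ ([+round]) → [y]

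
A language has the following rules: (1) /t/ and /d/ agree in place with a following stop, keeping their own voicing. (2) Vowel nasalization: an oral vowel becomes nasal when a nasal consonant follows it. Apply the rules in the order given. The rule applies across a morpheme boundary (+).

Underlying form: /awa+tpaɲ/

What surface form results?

Rule 1: /t/ before /p/ (labial) → [p]
After rule 1: awa+ppaɲ
Rule 2: /a/ before nasal /ɲ/ → [ã]

[awa+ppãɲ]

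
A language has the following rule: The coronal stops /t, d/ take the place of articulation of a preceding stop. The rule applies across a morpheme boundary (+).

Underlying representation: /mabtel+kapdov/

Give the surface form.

[mabpel+kapbov]

/t/ after /b/ (labial) → [p]
/d/ after /p/ (labial) → [b]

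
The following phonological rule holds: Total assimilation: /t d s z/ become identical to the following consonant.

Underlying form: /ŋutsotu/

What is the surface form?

[ŋussotu]

/t/ before /s/ → [s] (total assimilation)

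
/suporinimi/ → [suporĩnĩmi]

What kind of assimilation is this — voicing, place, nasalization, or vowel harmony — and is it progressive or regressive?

/i/→[ĩ] /i/→[ĩ].
Each target copies a feature from the following segment, so the direction is regressive.

nasalization, regressive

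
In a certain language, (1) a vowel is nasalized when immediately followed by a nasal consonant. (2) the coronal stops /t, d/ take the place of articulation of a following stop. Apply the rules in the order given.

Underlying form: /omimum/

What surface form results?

[õmĩmũm]

Rule 1: /o/ before nasal /m/ → [õ]
Rule 1: /i/ before nasal /m/ → [ĩ]
Rule 1: /u/ before nasal /m/ → [ũ]
After rule 1: õmĩmũm
Rule 2: no segment meets the rule's conditions; no change.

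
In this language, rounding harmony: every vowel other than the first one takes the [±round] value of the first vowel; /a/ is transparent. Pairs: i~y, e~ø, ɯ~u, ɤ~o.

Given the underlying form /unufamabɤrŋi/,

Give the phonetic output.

[unufamaborŋy]

/ɤ/ harmonizes with /u/ ([+round]) → [o]
/i/ harmonizes with /u/ ([+round]) → [y]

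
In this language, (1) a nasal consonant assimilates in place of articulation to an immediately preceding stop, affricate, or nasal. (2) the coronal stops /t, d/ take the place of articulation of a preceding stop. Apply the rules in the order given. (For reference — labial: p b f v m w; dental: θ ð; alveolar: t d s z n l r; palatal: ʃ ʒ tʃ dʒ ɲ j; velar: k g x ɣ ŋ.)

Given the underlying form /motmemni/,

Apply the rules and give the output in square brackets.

Rule 1: /m/ after /t/ (alveolar) → [n]
Rule 1: /n/ after /m/ (labial) → [m]
After rule 1: motnemmi
Rule 2: no segment meets the rule's conditions; no change.

[motnemmi]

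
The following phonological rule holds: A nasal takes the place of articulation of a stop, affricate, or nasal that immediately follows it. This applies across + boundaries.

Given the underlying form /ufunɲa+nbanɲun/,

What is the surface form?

/n/ before /ɲ/ (palatal) → [ɲ]
/n/ before /b/ (labial) → [m]
/n/ before /ɲ/ (palatal) → [ɲ]

[ufuɲɲa+mbaɲɲun]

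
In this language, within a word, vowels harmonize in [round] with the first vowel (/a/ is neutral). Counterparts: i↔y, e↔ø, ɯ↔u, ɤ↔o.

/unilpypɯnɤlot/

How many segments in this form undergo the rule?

/i/ harmonizes with /u/ ([+round]) → [y]
/ɯ/ harmonizes with /u/ ([+round]) → [u]
/ɤ/ harmonizes with /u/ ([+round]) → [o]
3 segments change.

3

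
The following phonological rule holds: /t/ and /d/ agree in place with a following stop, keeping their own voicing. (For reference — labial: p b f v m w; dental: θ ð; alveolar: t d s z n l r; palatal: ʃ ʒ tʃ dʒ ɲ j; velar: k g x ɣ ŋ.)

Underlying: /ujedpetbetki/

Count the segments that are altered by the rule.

/d/ before /p/ (labial) → [b]
/t/ before /b/ (labial) → [p]
/t/ before /k/ (velar) → [k]
3 segments change.

3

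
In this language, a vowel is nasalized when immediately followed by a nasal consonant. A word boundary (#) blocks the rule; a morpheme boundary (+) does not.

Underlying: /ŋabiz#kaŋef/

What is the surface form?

/a/ before nasal /ŋ/ → [ã]

[ŋabiz#kãŋef]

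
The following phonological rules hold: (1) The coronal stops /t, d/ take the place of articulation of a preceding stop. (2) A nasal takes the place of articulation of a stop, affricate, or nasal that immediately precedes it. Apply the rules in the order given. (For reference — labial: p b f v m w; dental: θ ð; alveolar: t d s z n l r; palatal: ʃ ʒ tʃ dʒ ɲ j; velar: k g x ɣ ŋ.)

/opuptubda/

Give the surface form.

Rule 1: /t/ after /p/ (labial) → [p]
Rule 1: /d/ after /b/ (labial) → [b]
After rule 1: opuppubba
Rule 2: no segment meets the rule's conditions; no change.

[opuppubba]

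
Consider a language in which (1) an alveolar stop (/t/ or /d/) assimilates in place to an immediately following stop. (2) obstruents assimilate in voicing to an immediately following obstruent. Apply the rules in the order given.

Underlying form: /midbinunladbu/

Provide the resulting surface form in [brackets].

Rule 1: /d/ before /b/ (labial) → [b]
Rule 1: /d/ before /b/ (labial) → [b]
After rule 1: mibbinunlabbu
Rule 2: no segment meets the rule's conditions; no change.

[mibbinunlabbu]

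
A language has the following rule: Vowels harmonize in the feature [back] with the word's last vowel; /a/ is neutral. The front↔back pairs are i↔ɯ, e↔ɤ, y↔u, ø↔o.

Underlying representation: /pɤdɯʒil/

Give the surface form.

[pediʒil]

/ɤ/ harmonizes with /i/ ([-back]) → [e]
/ɯ/ harmonizes with /i/ ([-back]) → [i]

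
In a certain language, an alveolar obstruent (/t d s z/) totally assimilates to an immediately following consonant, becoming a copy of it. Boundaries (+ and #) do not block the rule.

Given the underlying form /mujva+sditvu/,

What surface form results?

[mujva+ddivvu]

/s/ before /d/ → [d] (total assimilation)
/t/ before /v/ → [v] (total assimilation)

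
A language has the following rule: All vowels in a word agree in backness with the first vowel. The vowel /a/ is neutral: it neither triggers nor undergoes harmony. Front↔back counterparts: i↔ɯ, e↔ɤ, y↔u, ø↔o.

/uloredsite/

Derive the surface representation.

/e/ harmonizes with /u/ ([+back]) → [ɤ]
/i/ harmonizes with /u/ ([+back]) → [ɯ]
/e/ harmonizes with /u/ ([+back]) → [ɤ]

[ulorɤdsɯtɤ]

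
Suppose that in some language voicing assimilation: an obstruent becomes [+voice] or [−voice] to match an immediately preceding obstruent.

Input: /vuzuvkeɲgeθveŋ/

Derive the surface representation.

[vuzuvgeɲgeθfeŋ]

/k/ after /v/ (voiced) → [g]
/v/ after /θ/ (voiceless) → [f]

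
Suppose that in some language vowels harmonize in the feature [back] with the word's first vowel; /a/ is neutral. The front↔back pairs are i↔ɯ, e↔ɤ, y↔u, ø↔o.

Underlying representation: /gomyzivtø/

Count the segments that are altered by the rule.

3

/y/ harmonizes with /o/ ([+back]) → [u]
/i/ harmonizes with /o/ ([+back]) → [ɯ]
/ø/ harmonizes with /o/ ([+back]) → [o]
3 segments change.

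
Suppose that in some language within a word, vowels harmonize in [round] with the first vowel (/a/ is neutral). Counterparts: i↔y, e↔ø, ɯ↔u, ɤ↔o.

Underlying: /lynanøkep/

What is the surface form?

/e/ harmonizes with /y/ ([+round]) → [ø]

[lynanøkøp]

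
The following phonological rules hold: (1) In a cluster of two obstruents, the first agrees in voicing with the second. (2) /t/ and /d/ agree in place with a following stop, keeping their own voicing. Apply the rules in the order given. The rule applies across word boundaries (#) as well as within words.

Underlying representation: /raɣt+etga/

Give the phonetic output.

Rule 1: /ɣ/ before /t/ (voiceless) → [x]
Rule 1: /t/ before /g/ (voiced) → [d]
After rule 1: raxt+edga
Rule 2: /d/ before /g/ (velar) → [g]

[raxt+egga]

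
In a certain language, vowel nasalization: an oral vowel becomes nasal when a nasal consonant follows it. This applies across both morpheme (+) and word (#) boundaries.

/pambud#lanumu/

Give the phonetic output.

[pãmbud#lãnũmu]

/a/ before nasal /m/ → [ã]
/a/ before nasal /n/ → [ã]
/u/ before nasal /m/ → [ũ]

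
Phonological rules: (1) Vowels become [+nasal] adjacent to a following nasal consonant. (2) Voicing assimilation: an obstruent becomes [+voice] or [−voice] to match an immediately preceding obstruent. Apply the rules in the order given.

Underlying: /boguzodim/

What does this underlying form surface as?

[boguzodĩm]

Rule 1: /i/ before nasal /m/ → [ĩ]
After rule 1: boguzodĩm
Rule 2: no segment meets the rule's conditions; no change.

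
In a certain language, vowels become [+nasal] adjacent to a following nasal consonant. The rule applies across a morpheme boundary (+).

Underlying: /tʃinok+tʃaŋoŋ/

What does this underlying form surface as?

/i/ before nasal /n/ → [ĩ]
/a/ before nasal /ŋ/ → [ã]
/o/ before nasal /ŋ/ → [õ]

[tʃĩnok+tʃãŋõŋ]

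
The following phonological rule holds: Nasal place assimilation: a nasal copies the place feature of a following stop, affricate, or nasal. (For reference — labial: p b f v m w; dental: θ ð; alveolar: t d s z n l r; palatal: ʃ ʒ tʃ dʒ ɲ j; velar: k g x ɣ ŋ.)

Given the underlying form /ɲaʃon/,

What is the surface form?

no segment meets the rule's conditions; no change.

[ɲaʃon]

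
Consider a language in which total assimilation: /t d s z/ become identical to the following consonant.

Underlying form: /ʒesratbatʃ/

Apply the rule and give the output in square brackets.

[ʒerrabbatʃ]

/s/ before /r/ → [r] (total assimilation)
/t/ before /b/ → [b] (total assimilation)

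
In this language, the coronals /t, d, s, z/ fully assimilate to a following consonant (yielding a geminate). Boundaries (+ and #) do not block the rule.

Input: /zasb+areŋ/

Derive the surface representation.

/s/ before /b/ → [b] (total assimilation)

[zabb+areŋ]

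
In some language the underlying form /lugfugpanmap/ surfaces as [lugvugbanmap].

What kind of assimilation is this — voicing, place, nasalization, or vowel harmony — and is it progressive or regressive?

voicing assimilation, progressive

/f/→[v] /p/→[b].
Each target copies a feature from the preceding segment, so the direction is progressive.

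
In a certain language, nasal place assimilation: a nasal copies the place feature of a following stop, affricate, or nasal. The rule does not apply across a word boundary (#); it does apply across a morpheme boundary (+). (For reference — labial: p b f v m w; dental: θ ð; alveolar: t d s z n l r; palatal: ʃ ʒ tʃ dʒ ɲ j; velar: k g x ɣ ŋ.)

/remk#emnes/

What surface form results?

[reŋk#ennes]

/m/ before /k/ (velar) → [ŋ]
/m/ before /n/ (alveolar) → [n]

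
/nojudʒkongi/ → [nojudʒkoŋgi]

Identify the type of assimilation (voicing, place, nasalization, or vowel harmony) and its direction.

place assimilation, regressive

/n/→[ŋ].
Each target copies a feature from the following segment, so the direction is regressive.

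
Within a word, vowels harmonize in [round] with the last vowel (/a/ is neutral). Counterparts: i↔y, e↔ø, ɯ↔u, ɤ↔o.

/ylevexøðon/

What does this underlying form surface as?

[yløvøxøðon]

/e/ harmonizes with /o/ ([+round]) → [ø]
/e/ harmonizes with /o/ ([+round]) → [ø]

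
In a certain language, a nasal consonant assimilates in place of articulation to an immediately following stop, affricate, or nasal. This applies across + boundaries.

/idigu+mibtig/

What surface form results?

no segment meets the rule's conditions; no change.

[idigu+mibtig]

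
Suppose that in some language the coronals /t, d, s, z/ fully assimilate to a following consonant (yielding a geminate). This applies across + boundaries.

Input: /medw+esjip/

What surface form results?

/d/ before /w/ → [w] (total assimilation)
/s/ before /j/ → [j] (total assimilation)

[meww+ejjip]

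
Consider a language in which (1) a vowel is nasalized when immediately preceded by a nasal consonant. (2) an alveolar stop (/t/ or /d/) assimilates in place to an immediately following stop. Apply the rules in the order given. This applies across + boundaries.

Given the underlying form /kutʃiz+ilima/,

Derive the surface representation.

[kutʃiz+ilimã]

Rule 1: /a/ after nasal /m/ → [ã]
After rule 1: kutʃiz+ilimã
Rule 2: no segment meets the rule's conditions; no change.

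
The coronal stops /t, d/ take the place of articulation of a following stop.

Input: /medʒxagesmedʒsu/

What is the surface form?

no segment meets the rule's conditions; no change.

[medʒxagesmedʒsu]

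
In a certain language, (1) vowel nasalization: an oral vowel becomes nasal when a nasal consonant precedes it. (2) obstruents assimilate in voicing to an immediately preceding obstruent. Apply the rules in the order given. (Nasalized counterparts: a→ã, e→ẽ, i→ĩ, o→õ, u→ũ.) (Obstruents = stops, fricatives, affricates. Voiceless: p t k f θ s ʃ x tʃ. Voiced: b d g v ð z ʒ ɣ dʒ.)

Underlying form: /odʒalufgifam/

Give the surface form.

Rule 1: no segment meets the rule's conditions; no change.
After rule 1: odʒalufgifam
Rule 2: /g/ after /f/ (voiceless) → [k]

[odʒalufkifam]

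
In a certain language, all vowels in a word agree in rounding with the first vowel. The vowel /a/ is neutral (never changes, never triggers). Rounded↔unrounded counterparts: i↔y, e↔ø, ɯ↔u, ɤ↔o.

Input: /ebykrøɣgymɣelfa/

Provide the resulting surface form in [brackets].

[ebikreɣgimɣelfa]

/y/ harmonizes with /e/ ([-round]) → [i]
/ø/ harmonizes with /e/ ([-round]) → [e]
/y/ harmonizes with /e/ ([-round]) → [i]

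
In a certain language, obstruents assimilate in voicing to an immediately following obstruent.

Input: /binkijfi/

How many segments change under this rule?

0

No segment meets the rule's conditions.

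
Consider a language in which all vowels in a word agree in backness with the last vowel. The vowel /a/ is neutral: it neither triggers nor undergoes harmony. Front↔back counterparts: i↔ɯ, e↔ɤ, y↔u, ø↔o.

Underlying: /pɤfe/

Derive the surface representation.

[pefe]

/ɤ/ harmonizes with /e/ ([-back]) → [e]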